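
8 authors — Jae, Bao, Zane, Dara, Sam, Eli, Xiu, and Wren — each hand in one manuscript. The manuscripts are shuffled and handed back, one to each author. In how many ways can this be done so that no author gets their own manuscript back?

14833

Count assignments avoiding every fixed point. For any j of the 8 authors fixed to their own manuscript, the other 8−j can be arranged in (8−j)! ways.
By inclusion–exclusion this is Σ_{j=0}^{8} (−1)^j C(8,j)·(8−j)!.
Computing: 40320 − 40320 + 20160 − 6720 + 1680 − 336 + 56 − 8 + 1 = 14833.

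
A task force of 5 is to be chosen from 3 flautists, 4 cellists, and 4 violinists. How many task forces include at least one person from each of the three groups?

Unrestricted: C(11,5) = 462 ways to pick any 5 of the 11.
Subtract selections that omit an entire group: no flautists → C(8,5) = 56; no cellists → C(7,5) = 21; no violinists → C(7,5) = 21.
Add back selections omitting two groups (i.e. drawn from a single group): C(3,5) + C(4,5) + C(4,5) = 0.
By inclusion–exclusion: 462 − 98 + 0 = 364.

364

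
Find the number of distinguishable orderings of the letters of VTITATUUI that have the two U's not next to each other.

11760

There are 9!/(3!·2!·2!) = 15120 arrangements of VTITATUUI in total.
Arrangements with the U's together: treat UU as one letter, giving (8)!/(3!·2!) = 3360.
Hence 15120 − 3360 = 11760.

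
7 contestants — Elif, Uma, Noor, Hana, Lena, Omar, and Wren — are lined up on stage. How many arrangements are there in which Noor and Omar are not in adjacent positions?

Of the 7! = 5040 arrangements, those with Noor and Omar adjacent number 2 × 6! = 1440 (treat the pair as a block with 2 internal orders).
So 5040 − 1440 = 3600 arrangements keep them apart.

3600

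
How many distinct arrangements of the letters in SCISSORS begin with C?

Fix C in the first position and arrange the remaining 7 letters.
Those 7 letters have S appearing 4 times, giving (7)!/(4!) = 210.

210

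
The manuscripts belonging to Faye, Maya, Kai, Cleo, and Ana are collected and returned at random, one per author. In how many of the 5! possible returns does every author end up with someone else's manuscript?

This is the derangement count D_5: permutations of 5 items with no fixed point.
By inclusion–exclusion this is Σ_{j=0}^{5} (−1)^j C(5,j)·(5−j)!.
Computing: 120 − 120 + 60 − 20 + 5 − 1 = 44.

44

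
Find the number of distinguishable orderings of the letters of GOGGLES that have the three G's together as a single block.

120

Treat the 3 copies of G as a single block. The multiset to arrange is then {GGG, E, L, O, S}, 5 items in all.
All 5 items are distinct, so there are (5)! = 120 arrangements.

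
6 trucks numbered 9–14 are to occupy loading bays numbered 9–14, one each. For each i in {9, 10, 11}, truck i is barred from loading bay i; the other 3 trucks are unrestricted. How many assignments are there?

426

Let Aᵢ (for i ∈ {9, 10, 11}) be the placements that put truck i in its forbidden loading bay. Any j of these fix j positions, leaving (6−j)! ways to fill the rest, and there are C(3,j) ways to pick which j.
By inclusion–exclusion, the number of valid placements is Σ_{j=0}^{3} (−1)^j C(3,j)·(6−j)!.
Computing: 720 − 360 + 72 − 6 = 426.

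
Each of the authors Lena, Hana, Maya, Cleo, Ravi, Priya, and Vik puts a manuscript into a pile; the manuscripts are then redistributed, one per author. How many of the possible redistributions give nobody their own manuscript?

1854

Count assignments avoiding every fixed point. For any j of the 7 authors fixed to their own manuscript, the other 7−j can be arranged in (7−j)! ways.
By inclusion–exclusion this is Σ_{j=0}^{7} (−1)^j C(7,j)·(7−j)!.
Computing: 5040 − 5040 + 2520 − 840 + 210 − 42 + 7 − 1 = 1854.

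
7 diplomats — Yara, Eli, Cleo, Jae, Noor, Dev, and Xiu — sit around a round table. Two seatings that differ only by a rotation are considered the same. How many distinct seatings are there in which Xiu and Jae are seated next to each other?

Glue Xiu and Jae into a block (2 internal orders). Seating 6 units around a circle gives (5)! arrangements.
So 2 × (5)! = 2 × 120 = 240.

240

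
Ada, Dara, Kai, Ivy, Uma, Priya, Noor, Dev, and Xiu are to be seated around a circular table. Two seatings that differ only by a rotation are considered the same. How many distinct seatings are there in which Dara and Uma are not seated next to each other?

Without the restriction there are (8)! = 40320 seatings.
Those with Dara next to Uma: fuse the pair into one unit and seat 8 units around a circle — 2·(7)! = 10080.
Subtracting, 40320 − 10080 = 30240.

30240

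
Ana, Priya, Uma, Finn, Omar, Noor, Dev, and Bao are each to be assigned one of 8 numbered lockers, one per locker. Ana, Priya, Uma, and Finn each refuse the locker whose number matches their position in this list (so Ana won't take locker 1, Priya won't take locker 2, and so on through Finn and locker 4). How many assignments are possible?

24024

Let Aᵢ (for 1 ≤ i ≤ 4) be the placements that put person i in their forbidden locker. Any j of these fix j positions, leaving (8−j)! ways to fill the rest, and there are C(4,j) ways to pick which j.
By inclusion–exclusion, the number of valid placements is Σ_{j=0}^{4} (−1)^j C(4,j)·(8−j)!.
Computing: 40320 − 20160 + 4320 − 480 + 24 = 24024.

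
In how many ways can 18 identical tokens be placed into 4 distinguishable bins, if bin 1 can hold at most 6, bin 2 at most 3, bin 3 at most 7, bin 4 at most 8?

Ignoring the caps, the number of non-negative solutions to x_1+…+x_4 = 18 is C(21,3) = 1330.
Subtract solutions that violate a single cap (substitute x_i' = x_i − (cap_i+1)): x_1 ≥ 7 gives C(14,3) = 364; x_2 ≥ 4 gives C(17,3) = 680; x_3 ≥ 8 gives C(13,3) = 286; x_4 ≥ 9 gives C(12,3) = 220. Together 1550.
Add back pairs where two caps are both exceeded: 120 + 20 + 10 + 84 + 56 + 4 = 294.
By inclusion–exclusion the count is 1330 − 1550 + 294 = 74.

74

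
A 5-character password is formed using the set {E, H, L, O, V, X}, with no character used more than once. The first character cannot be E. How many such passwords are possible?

600

The first character has 6−1 = 5 choices (anything except E).
The remaining 4 characters are filled from the other 5 symbols without repetition: 5 × 4 × 3 × 2 = 120.
Total: 5 × 120 = 600.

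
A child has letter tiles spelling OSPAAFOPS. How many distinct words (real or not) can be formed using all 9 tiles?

The 9 letters of OSPAAFOPS have repeats: A appearing twice, O appearing twice, P appearing twice, and S appearing twice.
Dividing 9! = 362880 by 2!·2!·2!·2! = 16 for the repeated letters gives 22680.

22680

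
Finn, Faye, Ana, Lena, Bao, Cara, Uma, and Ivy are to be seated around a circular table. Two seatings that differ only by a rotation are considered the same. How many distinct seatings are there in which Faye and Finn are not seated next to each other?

All circular seatings of 8 people number (7)! = 5040.
Those with Faye next to Finn: fuse the pair into one unit and seat 7 units around a circle — 2·(6)! = 1440.
Subtracting, 5040 − 1440 = 3600.

3600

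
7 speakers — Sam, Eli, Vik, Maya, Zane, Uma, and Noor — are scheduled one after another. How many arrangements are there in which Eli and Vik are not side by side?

There are 7! = 5040 arrangements in all. If Eli and Vik are adjacent, merging them into one block gives 2·(6)! = 1440 arrangements.
Complementary counting: 5040 − 1440 = 3600.

3600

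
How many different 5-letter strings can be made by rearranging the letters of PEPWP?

PEPWP has 5 letters with P appearing 3 times.
So there are 5! / (3!) = 20 distinguishable arrangements.

20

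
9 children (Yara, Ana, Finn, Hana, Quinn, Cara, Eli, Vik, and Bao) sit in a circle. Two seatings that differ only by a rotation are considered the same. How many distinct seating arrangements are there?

Seat Yara anywhere (absorbing the rotational symmetry), then permute the other 8: (8)! = 40320.

40320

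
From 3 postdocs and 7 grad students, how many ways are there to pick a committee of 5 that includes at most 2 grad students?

21

Split by how many grad students are chosen (0 through 2).
Sum: C(7,0)·C(3,5) + C(7,1)·C(3,4) + C(7,2)·C(3,3) = 0 + 0 + 21 = 21.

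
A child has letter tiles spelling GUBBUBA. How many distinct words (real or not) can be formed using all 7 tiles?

420

The 7 letters of GUBBUBA have repeats: B appearing 3 times and U appearing twice.
So there are 7! / (3!·2!) = 420 distinguishable arrangements.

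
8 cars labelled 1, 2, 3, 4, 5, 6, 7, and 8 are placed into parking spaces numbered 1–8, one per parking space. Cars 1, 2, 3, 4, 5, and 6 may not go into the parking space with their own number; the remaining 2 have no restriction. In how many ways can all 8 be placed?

Let Aᵢ (for 1 ≤ i ≤ 6) be the placements that put car i in its forbidden parking space. Any j of these fix j positions, leaving (8−j)! ways to fill the rest, and there are C(6,j) ways to pick which j.
By inclusion–exclusion, the number of valid placements is Σ_{j=0}^{6} (−1)^j C(6,j)·(8−j)!.
Computing: 40320 − 30240 + 10800 − 2400 + 360 − 36 + 2 = 18806.

18806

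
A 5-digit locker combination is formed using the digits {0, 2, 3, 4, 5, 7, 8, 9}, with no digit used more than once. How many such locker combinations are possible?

6720

With no repetition, fill the 5 digits in order: 8 choices, then 7, down to 4.
8 × 7 × 6 × 5 × 4 = 6720.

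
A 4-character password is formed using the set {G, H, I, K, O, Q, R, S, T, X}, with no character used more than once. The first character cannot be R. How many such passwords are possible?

4536

The first character has 10−1 = 9 choices (anything except R).
The remaining 3 characters are filled from the other 9 symbols without repetition: 9 × 8 × 7 = 504.
Total: 9 × 504 = 4536.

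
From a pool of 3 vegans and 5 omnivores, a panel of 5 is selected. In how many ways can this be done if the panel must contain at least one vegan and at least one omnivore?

55

With no constraint there are C(8,5) = 56 possible selections.
Selections missing a whole group: no vegans → C(5,5) = 1; no omnivores → C(3,5) = 0.
Both groups omitted at once is impossible, so 56 − 1 = 55.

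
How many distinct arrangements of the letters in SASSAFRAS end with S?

Fix S in the last position and arrange the remaining 8 letters.
Those 8 letters have A appearing 3 times and S appearing 3 times, giving (8)!/(3!·3!) = 1120.

1120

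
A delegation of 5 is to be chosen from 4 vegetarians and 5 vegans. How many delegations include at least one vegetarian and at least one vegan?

With no constraint there are C(9,5) = 126 possible selections.
Subtract selections that omit an entire group: no vegetarians → C(5,5) = 1; no vegans → C(4,5) = 0.
Both groups omitted at once is impossible, so 126 − 1 = 125.

125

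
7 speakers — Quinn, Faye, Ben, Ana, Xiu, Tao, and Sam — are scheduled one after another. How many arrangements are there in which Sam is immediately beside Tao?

Place the 5 others and the Sam-Tao pair as 6 objects in a line; the pair has 2 internal arrangements.
So the count is 2·(6)! = 1440.

1440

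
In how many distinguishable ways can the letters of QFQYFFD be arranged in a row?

420

Letter multiplicities in QFQYFFD: D×1, F×3, Q×2, Y×1.
So there are 7! / (3!·2!) = 420 distinguishable arrangements.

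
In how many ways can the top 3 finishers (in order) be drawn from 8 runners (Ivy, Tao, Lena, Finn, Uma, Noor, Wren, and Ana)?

There are 8 choices for 1st place, 7 for 2nd, and 6 for 3rd.
That gives 8 × 7 × 6 = 336.

336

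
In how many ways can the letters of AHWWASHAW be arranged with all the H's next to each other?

Treat the 2 copies of H as a single block. The multiset to arrange is then {HH, A, A, A, S, W, W, W}, 8 items in all.
That gives (8)!/(3!·3!) = 1120 arrangements.

1120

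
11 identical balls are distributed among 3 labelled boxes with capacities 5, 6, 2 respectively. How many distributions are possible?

Without the upper bounds there are C(13,2) = 78 ways to split 11 among 3 boxes.
Subtract solutions that violate a single cap (substitute x_i' = x_i − (cap_i+1)): x_1 ≥ 6 gives C(7,2) = 21; x_2 ≥ 7 gives C(6,2) = 15; x_3 ≥ 3 gives C(10,2) = 45. Together 81.
Add back pairs where two caps are both exceeded: 0 + 6 + 3 = 9.
By inclusion–exclusion the count is 78 − 81 + 9 = 6.

6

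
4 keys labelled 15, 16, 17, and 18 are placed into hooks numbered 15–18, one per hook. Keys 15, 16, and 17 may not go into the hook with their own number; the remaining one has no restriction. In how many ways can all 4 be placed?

11

Let Aᵢ (for i ∈ {15, 16, 17}) be the placements that put key i in its forbidden hook. Any j of these fix j positions, leaving (4−j)! ways to fill the rest, and there are C(3,j) ways to pick which j.
By inclusion–exclusion, the number of valid placements is Σ_{j=0}^{3} (−1)^j C(3,j)·(4−j)!.
Computing: 24 − 18 + 6 − 1 = 11.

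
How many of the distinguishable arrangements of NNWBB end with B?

With the last slot taken by B, it remains to arrange the other 4 letters (NNWB).
Those 4 letters have N appearing twice, giving (4)!/(2!) = 12.

12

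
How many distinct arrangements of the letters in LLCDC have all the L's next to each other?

Treat the 2 copies of L as a single block. The multiset to arrange is then {LL, C, C, D}, 4 items in all.
That gives (4)!/(2!) = 12 arrangements.

12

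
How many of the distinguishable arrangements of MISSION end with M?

180

Fix M in the last position and arrange the remaining 6 letters.
Those 6 letters have I appearing twice and S appearing twice, giving (6)!/(2!·2!) = 180.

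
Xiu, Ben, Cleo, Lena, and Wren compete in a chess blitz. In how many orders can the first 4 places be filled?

120

This is an ordered selection of 4 from 5: P(5,4).
That gives 5 × 4 × 3 × 2 = 120.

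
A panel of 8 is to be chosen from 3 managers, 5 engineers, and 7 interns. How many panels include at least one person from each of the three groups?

Unrestricted: C(15,8) = 6435 ways to pick any 8 of the 15.
Selections missing a whole group: no managers → C(12,8) = 495; no engineers → C(10,8) = 45; no interns → C(8,8) = 1.
Add back selections omitting two groups (i.e. drawn from a single group): C(3,8) + C(5,8) + C(7,8) = 0.
By inclusion–exclusion: 6435 − 541 + 0 = 5894.

5894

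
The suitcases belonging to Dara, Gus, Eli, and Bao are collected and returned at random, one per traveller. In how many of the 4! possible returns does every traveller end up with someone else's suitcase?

Let Aᵢ be the assignments in which traveller i gets their own suitcase. We want the size of the complement of A₁∪…∪A_4.
By inclusion–exclusion this is Σ_{j=0}^{4} (−1)^j C(4,j)·(4−j)!.
Computing: 24 − 24 + 12 − 4 + 1 = 9.

9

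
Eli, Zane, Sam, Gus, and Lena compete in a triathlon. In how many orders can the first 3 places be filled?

This is an ordered selection of 3 from 5: P(5,3).
That gives 5 × 4 × 3 = 60.

60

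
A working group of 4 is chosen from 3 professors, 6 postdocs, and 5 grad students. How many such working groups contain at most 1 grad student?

546

Split by how many grad students are chosen (0 through 1).
Sum: C(5,0)·C(9,4) + C(5,1)·C(9,3) = 126 + 420 = 546.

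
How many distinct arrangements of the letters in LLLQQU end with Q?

With the last slot taken by Q, it remains to arrange the other 5 letters (LLLQU).
Those 5 letters have L appearing 3 times, giving (5)!/(3!) = 20.

20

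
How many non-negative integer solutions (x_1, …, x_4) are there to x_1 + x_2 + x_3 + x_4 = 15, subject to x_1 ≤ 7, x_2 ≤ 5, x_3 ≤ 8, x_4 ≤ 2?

81

Ignoring the caps, the number of non-negative solutions to x_1+…+x_4 = 15 is C(18,3) = 816.
Subtract solutions that violate a single cap (substitute x_i' = x_i − (cap_i+1)): x_1 ≥ 8 gives C(10,3) = 120; x_2 ≥ 6 gives C(12,3) = 220; x_3 ≥ 9 gives C(9,3) = 84; x_4 ≥ 3 gives C(15,3) = 455. Together 879.
Add back pairs where two caps are both exceeded: 4 + 0 + 35 + 1 + 84 + 20 = 144.
By inclusion–exclusion the count is 816 − 879 + 144 = 81.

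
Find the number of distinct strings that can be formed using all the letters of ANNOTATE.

5040

Letter multiplicities in ANNOTATE: A×2, E×1, N×2, O×1, T×2.
The number of distinct arrangements is 8!/(2!·2!·2!) = 40320/8 = 5040.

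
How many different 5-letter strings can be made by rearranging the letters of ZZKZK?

Letter multiplicities in ZZKZK: K×2, Z×3.
The number of distinct arrangements is 5!/(3!·2!) = 120/12 = 10.

10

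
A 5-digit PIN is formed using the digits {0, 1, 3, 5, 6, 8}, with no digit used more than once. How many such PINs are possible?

With no repetition, fill the 5 digits in order: 6 choices, then 5, down to 2.
6 × 5 × 4 × 3 × 2 = 720.

720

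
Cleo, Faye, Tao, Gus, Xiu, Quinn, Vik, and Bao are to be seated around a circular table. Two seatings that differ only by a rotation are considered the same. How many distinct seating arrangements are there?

Seat Cleo anywhere (absorbing the rotational symmetry), then permute the other 7: (7)! = 5040.

5040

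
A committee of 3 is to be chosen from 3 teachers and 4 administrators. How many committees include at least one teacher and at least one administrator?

30

Unrestricted: C(7,3) = 35 ways to pick any 3 of the 7.
Selections missing a whole group: no teachers → C(4,3) = 4; no administrators → C(3,3) = 1.
Both groups omitted at once is impossible, so 35 − 5 = 30.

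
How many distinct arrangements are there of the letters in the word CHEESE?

CHEESE has 6 letters with E appearing 3 times.
The number of distinct arrangements is 6!/(3!) = 720/6 = 120.

120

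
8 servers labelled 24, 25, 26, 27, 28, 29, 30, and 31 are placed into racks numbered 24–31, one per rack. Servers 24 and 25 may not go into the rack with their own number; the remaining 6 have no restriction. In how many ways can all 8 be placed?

30960

Let Aᵢ (for i ∈ {24, 25}) be the placements that put server i in its forbidden rack. Any j of these fix j positions, leaving (8−j)! ways to fill the rest, and there are C(2,j) ways to pick which j.
By inclusion–exclusion, the number of valid placements is Σ_{j=0}^{2} (−1)^j C(2,j)·(8−j)!.
Computing: 40320 − 10080 + 720 = 30960.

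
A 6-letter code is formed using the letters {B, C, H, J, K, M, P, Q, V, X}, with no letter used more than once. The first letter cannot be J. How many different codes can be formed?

The first letter has 10−1 = 9 choices (anything except J).
The remaining 5 letters are filled from the other 9 symbols without repetition: 9 × 8 × 7 × 6 × 5 = 15120.
Total: 9 × 15120 = 136080.

136080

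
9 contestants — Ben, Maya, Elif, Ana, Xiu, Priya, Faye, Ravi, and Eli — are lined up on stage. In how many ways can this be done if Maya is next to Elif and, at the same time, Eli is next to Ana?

Treat {Maya,Elif} as one block (2 orders) and {Eli,Ana} as another (2 orders).
That leaves 7 units to arrange: 2 × 2 × 7! = 4 × 5040 = 20160.

20160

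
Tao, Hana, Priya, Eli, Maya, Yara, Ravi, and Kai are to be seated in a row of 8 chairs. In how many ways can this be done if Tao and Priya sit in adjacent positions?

10080

Place the 6 others and the Tao-Priya pair as 7 objects in a line; the pair has 2 internal arrangements.
That gives 2 × 7! = 2 × 5040 = 10080.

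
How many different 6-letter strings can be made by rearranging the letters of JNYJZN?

180

The 6 letters of JNYJZN have repeats: J appearing twice and N appearing twice.
The number of distinct arrangements is 6!/(2!·2!) = 720/4 = 180.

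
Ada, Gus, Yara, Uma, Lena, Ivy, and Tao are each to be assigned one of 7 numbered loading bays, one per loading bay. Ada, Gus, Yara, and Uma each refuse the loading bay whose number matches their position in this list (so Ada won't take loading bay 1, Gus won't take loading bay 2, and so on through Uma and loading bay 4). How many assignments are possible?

2790

Let Aᵢ (for 1 ≤ i ≤ 4) be the placements that put person i in their forbidden loading bay. Any j of these fix j positions, leaving (7−j)! ways to fill the rest, and there are C(4,j) ways to pick which j.
By inclusion–exclusion, the number of valid placements is Σ_{j=0}^{4} (−1)^j C(4,j)·(7−j)!.
Computing: 5040 − 2880 + 720 − 96 + 6 = 2790.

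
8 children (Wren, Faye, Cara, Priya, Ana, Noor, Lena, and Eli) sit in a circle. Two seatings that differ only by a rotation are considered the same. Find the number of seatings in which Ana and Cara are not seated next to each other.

All circular seatings of 8 people number (7)! = 5040.
Seatings with Ana beside Cara: treat them as a block with 2 internal orders, giving 2 × (6)! = 1440.
Subtracting, 5040 − 1440 = 3600.

3600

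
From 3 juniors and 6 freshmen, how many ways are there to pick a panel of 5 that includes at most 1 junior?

51

Split by how many juniors are chosen (0 through 1).
Sum: C(3,0)·C(6,5) + C(3,1)·C(6,4) = 6 + 45 = 51.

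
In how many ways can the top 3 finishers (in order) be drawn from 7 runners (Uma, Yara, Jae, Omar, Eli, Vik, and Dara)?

This is an ordered selection of 3 from 7: P(7,3).
That gives 7 × 6 × 5 = 210.

210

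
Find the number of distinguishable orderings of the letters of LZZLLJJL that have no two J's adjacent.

There are 8!/(4!·2!·2!) = 420 arrangements of LZZLLJJL in total.
If the two J's are adjacent, glue them into one block, leaving 7 items to arrange: (7)!/(4!·2!) = 105 ways.
Hence 420 − 105 = 315.

315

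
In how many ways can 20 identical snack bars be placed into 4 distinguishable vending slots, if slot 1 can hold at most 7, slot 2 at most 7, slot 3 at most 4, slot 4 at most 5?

Without the upper bounds there are C(23,3) = 1771 ways to split 20 among 4 vending slots.
Subtract solutions that violate a single cap (substitute x_i' = x_i − (cap_i+1)): x_1 ≥ 8 gives C(15,3) = 455; x_2 ≥ 8 gives C(15,3) = 455; x_3 ≥ 5 gives C(18,3) = 816; x_4 ≥ 6 gives C(17,3) = 680. Together 2406.
Add back pairs where two caps are both exceeded: 35 + 120 + 84 + 120 + 84 + 220 = 663.
Subtract triples: 0 + 0 + 4 + 4 = 8.
By inclusion–exclusion the count is 1771 − 2406 + 663 − 8 = 20.

20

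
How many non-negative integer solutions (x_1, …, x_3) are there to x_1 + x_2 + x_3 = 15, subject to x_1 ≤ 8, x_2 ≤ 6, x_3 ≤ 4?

10

By stars and bars, unrestricted non-negative solutions to x_1+…+x_3 = 15 number C(15+2,2) = 136.
Subtract solutions that violate a single cap (substitute x_i' = x_i − (cap_i+1)): x_1 ≥ 9 gives C(8,2) = 28; x_2 ≥ 7 gives C(10,2) = 45; x_3 ≥ 5 gives C(12,2) = 66. Together 139.
Add back pairs where two caps are both exceeded: 0 + 3 + 10 = 13.
By inclusion–exclusion the count is 136 − 139 + 13 = 10.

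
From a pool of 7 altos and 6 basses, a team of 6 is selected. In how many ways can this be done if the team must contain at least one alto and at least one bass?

1708

Unrestricted: C(13,6) = 1716 ways to pick any 6 of the 13.
Subtract selections that omit an entire group: no altos → C(6,6) = 1; no basses → C(7,6) = 7.
Both groups omitted at once is impossible, so 1716 − 8 = 1708.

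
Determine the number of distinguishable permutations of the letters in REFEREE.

The 7 letters of REFEREE have repeats: E appearing 4 times and R appearing twice.
Dividing 7! = 5040 by 4!·2! = 48 for the repeated letters gives 105.

105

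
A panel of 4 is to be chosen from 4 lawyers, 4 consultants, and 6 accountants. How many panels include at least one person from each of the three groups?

528

Total 4-person selections from all 14: C(14,4) = 1001.
Subtract selections that omit an entire group: no lawyers → C(10,4) = 210; no consultants → C(10,4) = 210; no accountants → C(8,4) = 70.
Add back selections omitting two groups (i.e. drawn from a single group): C(4,4) + C(4,4) + C(6,4) = 17.
By inclusion–exclusion: 1001 − 490 + 17 = 528.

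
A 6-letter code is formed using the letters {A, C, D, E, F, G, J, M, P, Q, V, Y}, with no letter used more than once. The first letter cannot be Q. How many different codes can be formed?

The first letter has 12−1 = 11 choices (anything except Q).
The remaining 5 letters are filled from the other 11 symbols without repetition: 11 × 10 × 9 × 8 × 7 = 55440.
Total: 11 × 55440 = 609840.

609840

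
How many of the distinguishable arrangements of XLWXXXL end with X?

60

Fix X in the last position and arrange the remaining 6 letters.
Those 6 letters have L appearing twice and X appearing 3 times, giving (6)!/(3!·2!) = 60.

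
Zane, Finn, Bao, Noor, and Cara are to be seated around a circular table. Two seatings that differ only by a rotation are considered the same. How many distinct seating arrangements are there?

24

Seat Zane anywhere (absorbing the rotational symmetry), then permute the other 4: (4)! = 24.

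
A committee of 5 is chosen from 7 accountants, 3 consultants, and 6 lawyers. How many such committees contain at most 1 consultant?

3432

Split by how many consultants are chosen (0 through 1).
Sum: C(3,0)·C(13,5) + C(3,1)·C(13,4) = 1287 + 2145 = 3432.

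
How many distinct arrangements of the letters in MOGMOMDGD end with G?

1680

Fix G in the last position and arrange the remaining 8 letters.
Those 8 letters have D appearing twice, M appearing 3 times, and O appearing twice, giving (8)!/(3!·2!·2!) = 1680.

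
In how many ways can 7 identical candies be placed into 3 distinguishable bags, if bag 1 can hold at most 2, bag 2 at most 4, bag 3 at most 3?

6

Ignoring the caps, the number of non-negative solutions to x_1+…+x_3 = 7 is C(9,2) = 36.
Subtract solutions that violate a single cap (substitute x_i' = x_i − (cap_i+1)): x_1 ≥ 3 gives C(6,2) = 15; x_2 ≥ 5 gives C(4,2) = 6; x_3 ≥ 4 gives C(5,2) = 10. Together 31.
Add back pairs where two caps are both exceeded: 0 + 1 + 0 = 1.
By inclusion–exclusion the count is 36 − 31 + 1 = 6.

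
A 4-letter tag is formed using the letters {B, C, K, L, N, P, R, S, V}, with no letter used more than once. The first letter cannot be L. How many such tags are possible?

The first letter has 9−1 = 8 choices (anything except L).
The remaining 3 letters are filled from the other 8 symbols without repetition: 8 × 7 × 6 = 336.
Total: 8 × 336 = 2688.

2688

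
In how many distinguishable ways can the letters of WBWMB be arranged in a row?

30

The 5 letters of WBWMB have repeats: B appearing twice and W appearing twice.
The number of distinct arrangements is 5!/(2!·2!) = 120/4 = 30.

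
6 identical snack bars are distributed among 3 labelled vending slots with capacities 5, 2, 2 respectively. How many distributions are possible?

By stars and bars, unrestricted non-negative solutions to x_1+…+x_3 = 6 number C(6+2,2) = 28.
Subtract solutions that violate a single cap (substitute x_i' = x_i − (cap_i+1)): x_1 ≥ 6 gives C(2,2) = 1; x_2 ≥ 3 gives C(5,2) = 10; x_3 ≥ 3 gives C(5,2) = 10. Together 21.
Add back pairs where two caps are both exceeded: 0 + 0 + 1 = 1.
By inclusion–exclusion the count is 28 − 21 + 1 = 8.

8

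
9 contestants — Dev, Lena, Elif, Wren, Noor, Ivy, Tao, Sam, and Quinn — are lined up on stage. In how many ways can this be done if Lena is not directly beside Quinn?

282240

Of the 9! = 362880 arrangements, those with Lena and Quinn adjacent number 2 × 8! = 80640 (treat the pair as a block with 2 internal orders).
So 362880 − 80640 = 282240 arrangements keep them apart.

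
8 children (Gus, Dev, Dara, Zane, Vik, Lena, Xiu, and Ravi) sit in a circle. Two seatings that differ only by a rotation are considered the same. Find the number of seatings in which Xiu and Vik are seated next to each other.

1440

Treat {Xiu, Vik} as one unit (2 internal orders) and seat the resulting 7 units around the table: (6)! circular arrangements.
So 2 × (6)! = 2 × 720 = 1440.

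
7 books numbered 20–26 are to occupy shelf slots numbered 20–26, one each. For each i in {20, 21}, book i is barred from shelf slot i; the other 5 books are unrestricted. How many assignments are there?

Let Aᵢ (for i ∈ {20, 21}) be the placements that put book i in its forbidden shelf slot. Any j of these fix j positions, leaving (7−j)! ways to fill the rest, and there are C(2,j) ways to pick which j.
By inclusion–exclusion, the number of valid placements is Σ_{j=0}^{2} (−1)^j C(2,j)·(7−j)!.
Computing: 5040 − 1440 + 120 = 3720.

3720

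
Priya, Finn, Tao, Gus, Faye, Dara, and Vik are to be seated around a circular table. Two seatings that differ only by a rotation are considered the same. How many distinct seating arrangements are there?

720

Around a circle, 7 distinct people have 7!/7 = (6)! = 720 rotationally distinct seatings.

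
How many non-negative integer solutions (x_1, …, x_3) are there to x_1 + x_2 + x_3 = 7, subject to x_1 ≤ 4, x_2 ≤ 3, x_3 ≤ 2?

6

Without the upper bounds there are C(9,2) = 36 ways to split 7 among 3 variables.
Subtract solutions that violate a single cap (substitute x_i' = x_i − (cap_i+1)): x_1 ≥ 5 gives C(4,2) = 6; x_2 ≥ 4 gives C(5,2) = 10; x_3 ≥ 3 gives C(6,2) = 15. Together 31.
Add back pairs where two caps are both exceeded: 0 + 0 + 1 = 1.
By inclusion–exclusion the count is 36 − 31 + 1 = 6.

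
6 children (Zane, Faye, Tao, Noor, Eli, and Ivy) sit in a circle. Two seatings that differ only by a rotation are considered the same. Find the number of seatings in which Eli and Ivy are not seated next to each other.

72

Without the restriction there are (5)! = 120 seatings.
Seatings with Eli beside Ivy: treat them as a block with 2 internal orders, giving 2 × (4)! = 48.
Subtracting, 120 − 48 = 72.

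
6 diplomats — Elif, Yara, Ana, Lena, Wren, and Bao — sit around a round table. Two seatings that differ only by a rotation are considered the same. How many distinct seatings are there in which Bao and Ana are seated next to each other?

48

Treat {Bao, Ana} as one unit (2 internal orders) and seat the resulting 5 units around the table: (4)! circular arrangements.
So 2 × (4)! = 2 × 24 = 48.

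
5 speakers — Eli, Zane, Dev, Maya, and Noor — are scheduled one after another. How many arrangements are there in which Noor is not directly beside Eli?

Of the 5! = 120 arrangements, those with Noor and Eli adjacent number 2 × 4! = 48 (treat the pair as a block with 2 internal orders).
So 120 − 48 = 72 arrangements keep them apart.

72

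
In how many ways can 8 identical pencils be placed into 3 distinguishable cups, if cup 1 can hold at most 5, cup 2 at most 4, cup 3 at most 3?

14

Ignoring the caps, the number of non-negative solutions to x_1+…+x_3 = 8 is C(10,2) = 45.
Subtract solutions that violate a single cap (substitute x_i' = x_i − (cap_i+1)): x_1 ≥ 6 gives C(4,2) = 6; x_2 ≥ 5 gives C(5,2) = 10; x_3 ≥ 4 gives C(6,2) = 15. Together 31.
No two caps can be exceeded simultaneously, so the pair terms are all 0.
By inclusion–exclusion the count is 45 − 31 + 0 = 14.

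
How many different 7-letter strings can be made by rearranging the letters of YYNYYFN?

105

YYNYYFN has 7 letters with N appearing twice and Y appearing 4 times.
Dividing 7! = 5040 by 4!·2! = 48 for the repeated letters gives 105.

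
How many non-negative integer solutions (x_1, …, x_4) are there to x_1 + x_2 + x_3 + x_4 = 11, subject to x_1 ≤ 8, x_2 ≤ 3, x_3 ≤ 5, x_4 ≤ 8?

By stars and bars, unrestricted non-negative solutions to x_1+…+x_4 = 11 number C(11+3,3) = 364.
Subtract solutions that violate a single cap (substitute x_i' = x_i − (cap_i+1)): x_1 ≥ 9 gives C(5,3) = 10; x_2 ≥ 4 gives C(10,3) = 120; x_3 ≥ 6 gives C(8,3) = 56; x_4 ≥ 9 gives C(5,3) = 10. Together 196.
Add back pairs where two caps are both exceeded: 0 + 0 + 0 + 4 + 0 + 0 = 4.
By inclusion–exclusion the count is 364 − 196 + 4 = 172.

172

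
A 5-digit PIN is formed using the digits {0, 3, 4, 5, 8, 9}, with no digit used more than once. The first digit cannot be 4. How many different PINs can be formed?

600

The first digit has 6−1 = 5 choices (anything except 4).
The remaining 4 digits are filled from the other 5 symbols without repetition: 5 × 4 × 3 × 2 = 120.
Total: 5 × 120 = 600.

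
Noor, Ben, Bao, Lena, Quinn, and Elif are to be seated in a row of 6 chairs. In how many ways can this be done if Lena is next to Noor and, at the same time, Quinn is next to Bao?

Treat {Lena,Noor} as one block (2 orders) and {Quinn,Bao} as another (2 orders).
That leaves 4 units to arrange: 2 × 2 × 4! = 4 × 24 = 96.

96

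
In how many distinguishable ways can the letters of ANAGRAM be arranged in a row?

840

The 7 letters of ANAGRAM have repeats: A appearing 3 times.
So there are 7! / (3!) = 840 distinguishable arrangements.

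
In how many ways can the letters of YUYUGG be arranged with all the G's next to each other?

Treat the 2 copies of G as a single block. The multiset to arrange is then {GG, U, U, Y, Y}, 5 items in all.
That gives (5)!/(2!·2!) = 30 arrangements.

30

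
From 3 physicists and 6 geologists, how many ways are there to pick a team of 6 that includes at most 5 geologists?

Split by how many geologists are chosen (0 through 5).
Sum: C(6,0)·C(3,6) + C(6,1)·C(3,5) + C(6,2)·C(3,4) + C(6,3)·C(3,3) + C(6,4)·C(3,2) + C(6,5)·C(3,1) = 0 + 0 + 0 + 20 + 45 + 18 = 83.

83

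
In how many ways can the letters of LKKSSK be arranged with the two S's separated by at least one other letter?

40

There are 6!/(3!·2!) = 60 arrangements of LKKSSK in total.
If the two S's are adjacent, glue them into one block, leaving 5 items to arrange: (5)!/(3!) = 20 ways.
Hence 60 − 20 = 40.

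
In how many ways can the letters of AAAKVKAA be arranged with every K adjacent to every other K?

42

Treat the 2 copies of K as a single block. The multiset to arrange is then {KK, A, A, A, A, A, V}, 7 items in all.
That gives (7)!/(5!) = 42 arrangements.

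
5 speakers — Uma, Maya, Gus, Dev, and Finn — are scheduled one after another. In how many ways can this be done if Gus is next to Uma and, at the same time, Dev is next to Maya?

Treat {Gus,Uma} as one block (2 orders) and {Dev,Maya} as another (2 orders).
That leaves 3 units to arrange: 2 × 2 × 3! = 4 × 6 = 24.

24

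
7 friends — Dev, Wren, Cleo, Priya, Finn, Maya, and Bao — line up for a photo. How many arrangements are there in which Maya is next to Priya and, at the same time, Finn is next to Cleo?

Treat {Maya,Priya} as one block (2 orders) and {Finn,Cleo} as another (2 orders).
That leaves 5 units to arrange: 2 × 2 × 5! = 4 × 120 = 480.

480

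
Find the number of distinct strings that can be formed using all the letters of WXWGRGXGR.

WXWGRGXGR has 9 letters with G appearing 3 times, R appearing twice, W appearing twice, and X appearing twice.
The number of distinct arrangements is 9!/(3!·2!·2!·2!) = 362880/48 = 7560.

7560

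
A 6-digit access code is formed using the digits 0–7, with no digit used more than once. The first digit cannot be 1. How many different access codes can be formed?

17640

The first digit has 8−1 = 7 choices (anything except 1).
The remaining 5 digits are filled from the other 7 symbols without repetition: 7 × 6 × 5 × 4 × 3 = 2520.
Total: 7 × 2520 = 17640.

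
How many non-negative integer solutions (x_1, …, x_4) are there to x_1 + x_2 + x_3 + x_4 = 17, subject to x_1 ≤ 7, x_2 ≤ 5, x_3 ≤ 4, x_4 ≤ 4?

20

By stars and bars, unrestricted non-negative solutions to x_1+…+x_4 = 17 number C(17+3,3) = 1140.
Subtract solutions that violate a single cap (substitute x_i' = x_i − (cap_i+1)): x_1 ≥ 8 gives C(12,3) = 220; x_2 ≥ 6 gives C(14,3) = 364; x_3 ≥ 5 gives C(15,3) = 455; x_4 ≥ 5 gives C(15,3) = 455. Together 1494.
Add back pairs where two caps are both exceeded: 20 + 35 + 35 + 84 + 84 + 120 = 378.
Subtract triples: 0 + 0 + 0 + 4 = 4.
By inclusion–exclusion the count is 1140 − 1494 + 378 − 4 = 20.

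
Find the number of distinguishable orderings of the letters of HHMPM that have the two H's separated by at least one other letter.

Total arrangements of HHMPM: 5!/(2!·2!) = 30.
If the two H's are adjacent, glue them into one block, leaving 4 items to arrange: (4)!/(2!) = 12 ways.
Subtracting, 30 − 12 = 18 arrangements keep the H's apart.

18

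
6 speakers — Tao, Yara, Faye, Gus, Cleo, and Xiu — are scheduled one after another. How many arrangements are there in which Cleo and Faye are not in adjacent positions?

480

Of the 6! = 720 arrangements, those with Cleo and Faye adjacent number 2 × 5! = 240 (treat the pair as a block with 2 internal orders).
Complementary counting: 720 − 240 = 480.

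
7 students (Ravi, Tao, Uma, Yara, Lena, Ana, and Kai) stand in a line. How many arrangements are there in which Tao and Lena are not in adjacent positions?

3600

Of the 7! = 5040 arrangements, those with Tao and Lena adjacent number 2 × 6! = 1440 (treat the pair as a block with 2 internal orders).
So 5040 − 1440 = 3600 arrangements keep them apart.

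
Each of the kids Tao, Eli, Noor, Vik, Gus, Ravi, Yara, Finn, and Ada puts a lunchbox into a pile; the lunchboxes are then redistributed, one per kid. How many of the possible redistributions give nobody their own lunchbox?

133496

This is the derangement count D_9: permutations of 9 items with no fixed point.
By inclusion–exclusion this is Σ_{j=0}^{9} (−1)^j C(9,j)·(9−j)!.
Computing: 362880 − 362880 + 181440 − 60480 + 15120 − 3024 + 504 − 72 + 9 − 1 = 133496.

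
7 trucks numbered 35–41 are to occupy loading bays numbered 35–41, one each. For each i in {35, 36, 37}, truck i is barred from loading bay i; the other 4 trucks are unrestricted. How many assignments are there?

Let Aᵢ (for i ∈ {35, 36, 37}) be the placements that put truck i in its forbidden loading bay. Any j of these fix j positions, leaving (7−j)! ways to fill the rest, and there are C(3,j) ways to pick which j.
By inclusion–exclusion, the number of valid placements is Σ_{j=0}^{3} (−1)^j C(3,j)·(7−j)!.
Computing: 5040 − 2160 + 360 − 24 = 3216.

3216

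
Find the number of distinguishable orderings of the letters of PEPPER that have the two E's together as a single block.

20

Treat the 2 copies of E as a single block. The multiset to arrange is then {EE, P, P, P, R}, 5 items in all.
That gives (5)!/(3!) = 20 arrangements.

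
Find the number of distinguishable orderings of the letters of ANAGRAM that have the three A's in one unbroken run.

Treat the 3 copies of A as a single block. The multiset to arrange is then {AAA, G, M, N, R}, 5 items in all.
All 5 items are distinct, so there are (5)! = 120 arrangements.

120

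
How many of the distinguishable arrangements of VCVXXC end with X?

30

Fix X in the last position and arrange the remaining 5 letters.
Those 5 letters have C appearing twice and V appearing twice, giving (5)!/(2!·2!) = 30.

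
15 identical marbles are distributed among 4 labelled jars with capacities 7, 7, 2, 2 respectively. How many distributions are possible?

By stars and bars, unrestricted non-negative solutions to x_1+…+x_4 = 15 number C(15+3,3) = 816.
Subtract solutions that violate a single cap (substitute x_i' = x_i − (cap_i+1)): x_1 ≥ 8 gives C(10,3) = 120; x_2 ≥ 8 gives C(10,3) = 120; x_3 ≥ 3 gives C(15,3) = 455; x_4 ≥ 3 gives C(15,3) = 455. Together 1150.
Add back pairs where two caps are both exceeded: 0 + 35 + 35 + 35 + 35 + 220 = 360.
Subtract triples: 0 + 0 + 4 + 4 = 8.
By inclusion–exclusion the count is 816 − 1150 + 360 − 8 = 18.

18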